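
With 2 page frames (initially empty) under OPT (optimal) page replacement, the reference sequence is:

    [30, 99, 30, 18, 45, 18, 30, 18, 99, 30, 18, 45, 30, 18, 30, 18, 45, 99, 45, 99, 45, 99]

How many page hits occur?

30 -> fault, frames [30]
99 -> fault, frames [30, 99]
30 -> hit
18 -> fault, evict 99, frames [30, 18]
45 -> fault, evict 30, frames [18, 45]
18 -> hit
30 -> fault, evict 45, frames [18, 30]
18 -> hit
99 -> fault, evict 18, frames [30, 99]
30 -> hit
18 -> fault, evict 99, frames [30, 18]
45 -> fault, evict 18, frames [30, 45]
30 -> hit
18 -> fault, evict 45, frames [30, 18]
30 -> hit
18 -> hit
45 -> fault, evict 18, frames [30, 45]
99 -> fault, evict 30, frames [45, 99]
45 -> hit
99 -> hit
45 -> hit
99 -> hit
Hits: 11.

11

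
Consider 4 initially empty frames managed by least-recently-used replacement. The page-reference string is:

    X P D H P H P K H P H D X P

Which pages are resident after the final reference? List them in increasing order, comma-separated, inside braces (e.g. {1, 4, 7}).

{D, H, P, X}

X → miss, frames [X]
P → miss, frames [X, P]
D → miss, frames [X, P, D]
H → miss, frames [X, P, D, H]
P → hit
H → hit
P → hit
K → miss, evict X, frames [D, H, P, K]
H → hit
P → hit
H → hit
D → hit
X → miss, evict K, frames [P, H, D, X]
P → hit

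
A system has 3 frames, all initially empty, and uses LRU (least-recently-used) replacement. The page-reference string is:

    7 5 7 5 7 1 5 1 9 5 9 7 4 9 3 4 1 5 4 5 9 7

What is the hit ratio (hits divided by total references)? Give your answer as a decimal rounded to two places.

0.50

7 → fault, frames [7]
5 → fault, frames [7, 5]
7 → hit
5 → hit
7 → hit
1 → fault, frames [5, 7, 1]
5 → hit
1 → hit
9 → fault, evict 7, frames [5, 1, 9]
5 → hit
9 → hit
7 → fault, evict 1, frames [5, 9, 7]
4 → fault, evict 5, frames [9, 7, 4]
9 → hit
3 → fault, evict 7, frames [4, 9, 3]
4 → hit
1 → fault, evict 9, frames [3, 4, 1]
5 → fault, evict 3, frames [4, 1, 5]
4 → hit
5 → hit
9 → fault, evict 1, frames [4, 5, 9]
7 → fault, evict 4, frames [5, 9, 7]
Hits: 11 of 22 references → 11/22 = 0.5000.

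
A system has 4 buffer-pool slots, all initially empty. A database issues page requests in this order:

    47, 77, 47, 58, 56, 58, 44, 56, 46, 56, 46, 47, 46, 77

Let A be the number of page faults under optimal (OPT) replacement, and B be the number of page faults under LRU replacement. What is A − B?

Under OPT: F F . F F . F . F . . . . . → 6 faults.
Under LRU: F F . F F . F . F . . F . F → 8 faults.
A − B = 6 − 8 = -2.

-2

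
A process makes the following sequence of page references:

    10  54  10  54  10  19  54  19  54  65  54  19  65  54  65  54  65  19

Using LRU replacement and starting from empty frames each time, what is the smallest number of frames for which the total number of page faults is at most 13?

2

f=1: 18 faults
f=2: 9 faults
f=3: 4 faults
f=4: 4 faults
Smallest f with faults ≤ 13 is 2.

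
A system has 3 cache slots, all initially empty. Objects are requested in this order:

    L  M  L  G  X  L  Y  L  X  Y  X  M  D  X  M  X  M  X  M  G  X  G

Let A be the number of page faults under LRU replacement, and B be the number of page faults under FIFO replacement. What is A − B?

Under LRU: F F . F F . F . . . . F F . . . . . . F . . → 8 faults.
Under FIFO: F F . F F F F . . . . F F F . . . . . F . . → 10 faults.
A − B = 8 − 10 = -2.

-2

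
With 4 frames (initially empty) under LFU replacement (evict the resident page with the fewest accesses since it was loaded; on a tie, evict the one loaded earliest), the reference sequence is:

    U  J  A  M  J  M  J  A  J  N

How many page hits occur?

U -> miss, frames (U)
J -> miss, frames (U J)
A -> miss, frames (U J A)
M -> miss, frames (U J A M)
J -> hit
M -> hit
J -> hit
A -> hit
J -> hit
N -> miss, evict U, frames (J A M N)
Hits: 5.

5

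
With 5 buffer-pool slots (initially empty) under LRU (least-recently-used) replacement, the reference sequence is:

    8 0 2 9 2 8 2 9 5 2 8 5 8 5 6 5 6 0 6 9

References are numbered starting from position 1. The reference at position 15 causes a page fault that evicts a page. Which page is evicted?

pos 1: 8 -> fault, frames (8)
pos 2: 0 -> fault, frames (8 0)
pos 3: 2 -> fault, frames (8 0 2)
pos 4: 9 -> fault, frames (8 0 2 9)
pos 5: 2 -> hit
pos 6: 8 -> hit
pos 7: 2 -> hit
pos 8: 9 -> hit
pos 9: 5 -> fault, frames (0 8 2 9 5)
pos 10: 2 -> hit
pos 11: 8 -> hit
pos 12: 5 -> hit
pos 13: 8 -> hit
pos 14: 5 -> hit
pos 15: 6 -> fault, evict 0, frames (9 2 8 5 6)
At position 15, page 0 is evicted.

0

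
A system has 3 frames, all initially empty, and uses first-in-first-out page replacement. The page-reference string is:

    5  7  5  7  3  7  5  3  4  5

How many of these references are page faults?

5 → fault, frames [5]
7 → fault, frames [5, 7]
5 → hit
7 → hit
3 → fault, frames [5, 7, 3]
7 → hit
5 → hit
3 → hit
4 → fault, evict 5, frames [7, 3, 4]
5 → fault, evict 7, frames [3, 4, 5]
Page faults: 5.

5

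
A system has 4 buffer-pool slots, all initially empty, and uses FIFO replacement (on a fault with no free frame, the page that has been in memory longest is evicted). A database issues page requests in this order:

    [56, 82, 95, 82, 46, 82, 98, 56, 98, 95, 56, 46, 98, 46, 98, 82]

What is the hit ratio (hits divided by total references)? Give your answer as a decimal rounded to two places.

0.56

56 -> fault, frames (56)
82 -> fault, frames (56 82)
95 -> fault, frames (56 82 95)
82 -> hit
46 -> fault, frames (56 82 95 46)
82 -> hit
98 -> fault, evict 56, frames (82 95 46 98)
56 -> fault, evict 82, frames (95 46 98 56)
98 -> hit
95 -> hit
56 -> hit
46 -> hit
98 -> hit
46 -> hit
98 -> hit
82 -> fault, evict 95, frames (46 98 56 82)
Hits: 9 of 16 references → 9/16 = 0.5625.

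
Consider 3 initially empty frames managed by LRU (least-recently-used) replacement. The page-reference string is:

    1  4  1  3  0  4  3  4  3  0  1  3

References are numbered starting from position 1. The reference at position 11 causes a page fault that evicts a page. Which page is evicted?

pos 1: 1: miss, frames (1)
pos 2: 4: miss, frames (1 4)
pos 3: 1: hit
pos 4: 3: miss, frames (4 1 3)
pos 5: 0: miss, evict 4, frames (1 3 0)
pos 6: 4: miss, evict 1, frames (3 0 4)
pos 7: 3: hit
pos 8: 4: hit
pos 9: 3: hit
pos 10: 0: hit
pos 11: 1: miss, evict 4, frames (3 0 1)
At position 11, page 4 is evicted.

4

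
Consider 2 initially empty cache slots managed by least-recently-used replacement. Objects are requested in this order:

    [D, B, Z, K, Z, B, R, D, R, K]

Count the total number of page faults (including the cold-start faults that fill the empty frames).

8

D → miss, frames [D]
B → miss, frames [D, B]
Z → miss, evict D, frames [B, Z]
K → miss, evict B, frames [Z, K]
Z → hit
B → miss, evict K, frames [Z, B]
R → miss, evict Z, frames [B, R]
D → miss, evict B, frames [R, D]
R → hit
K → miss, evict D, frames [R, K]
Page faults: 8.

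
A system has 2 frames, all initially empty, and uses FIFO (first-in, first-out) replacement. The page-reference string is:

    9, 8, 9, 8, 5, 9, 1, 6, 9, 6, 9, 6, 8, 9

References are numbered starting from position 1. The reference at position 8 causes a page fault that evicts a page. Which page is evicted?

pos 1: 9: miss, frames {9}
pos 2: 8: miss, frames {9,8}
pos 3: 9: hit
pos 4: 8: hit
pos 5: 5: miss, evict 9, frames {8,5}
pos 6: 9: miss, evict 8, frames {5,9}
pos 7: 1: miss, evict 5, frames {9,1}
pos 8: 6: miss, evict 9, frames {1,6}
At position 8, page 9 is evicted.

9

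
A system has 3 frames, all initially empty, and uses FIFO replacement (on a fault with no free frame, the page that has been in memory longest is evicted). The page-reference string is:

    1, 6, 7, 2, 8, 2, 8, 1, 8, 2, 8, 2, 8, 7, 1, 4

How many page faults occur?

1: fault, frames [1]
6: fault, frames [1, 6]
7: fault, frames [1, 6, 7]
2: fault, evict 1, frames [6, 7, 2]
8: fault, evict 6, frames [7, 2, 8]
2: hit
8: hit
1: fault, evict 7, frames [2, 8, 1]
8: hit
2: hit
8: hit
2: hit
8: hit
7: fault, evict 2, frames [8, 1, 7]
1: hit
4: fault, evict 8, frames [1, 7, 4]
Page faults: 8.

8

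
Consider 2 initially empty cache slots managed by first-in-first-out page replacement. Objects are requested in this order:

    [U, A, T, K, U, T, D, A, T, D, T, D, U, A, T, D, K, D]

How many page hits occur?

3

U: fault, frames [U]
A: fault, frames [U, A]
T: fault, evict U, frames [A, T]
K: fault, evict A, frames [T, K]
U: fault, evict T, frames [K, U]
T: fault, evict K, frames [U, T]
D: fault, evict U, frames [T, D]
A: fault, evict T, frames [D, A]
T: fault, evict D, frames [A, T]
D: fault, evict A, frames [T, D]
T: hit
D: hit
U: fault, evict T, frames [D, U]
A: fault, evict D, frames [U, A]
T: fault, evict U, frames [A, T]
D: fault, evict A, frames [T, D]
K: fault, evict T, frames [D, K]
D: hit
Hits: 3.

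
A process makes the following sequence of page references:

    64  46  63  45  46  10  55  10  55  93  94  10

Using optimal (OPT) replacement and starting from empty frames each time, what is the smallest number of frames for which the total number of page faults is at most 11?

2

f=1: 12 faults
f=2: 8 faults
f=3: 8 faults
f=4: 8 faults
f=5: 8 faults
f=6: 8 faults
f=7: 8 faults
f=8: 8 faults
Smallest f with faults ≤ 11 is 2.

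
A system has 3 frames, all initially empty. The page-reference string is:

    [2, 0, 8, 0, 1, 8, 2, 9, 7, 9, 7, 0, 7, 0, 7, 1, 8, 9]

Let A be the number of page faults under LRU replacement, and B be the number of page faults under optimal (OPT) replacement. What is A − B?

Under LRU: F F F . F . F F F . . F . . . F F F → 11 faults.
Under OPT: F F F . F . . F F . . F . . . . F F → 9 faults.
A − B = 11 − 9 = 2.

2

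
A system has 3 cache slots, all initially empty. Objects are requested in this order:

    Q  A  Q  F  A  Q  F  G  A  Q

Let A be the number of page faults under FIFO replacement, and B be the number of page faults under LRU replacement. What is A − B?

-1

Under FIFO: F F . F . . . F . F → 5 faults.
Under LRU: F F . F . . . F F F → 6 faults.
A − B = 5 − 6 = -1.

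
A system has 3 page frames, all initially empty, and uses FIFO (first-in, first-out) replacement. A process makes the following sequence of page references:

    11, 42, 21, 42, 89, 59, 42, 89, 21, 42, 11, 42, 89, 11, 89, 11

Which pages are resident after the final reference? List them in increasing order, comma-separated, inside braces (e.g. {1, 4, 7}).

11 → fault, frames (11)
42 → fault, frames (11 42)
21 → fault, frames (11 42 21)
42 → hit
89 → fault, evict 11, frames (42 21 89)
59 → fault, evict 42, frames (21 89 59)
42 → fault, evict 21, frames (89 59 42)
89 → hit
21 → fault, evict 89, frames (59 42 21)
42 → hit
11 → fault, evict 59, frames (42 21 11)
42 → hit
89 → fault, evict 42, frames (21 11 89)
11 → hit
89 → hit
11 → hit

{11, 21, 89}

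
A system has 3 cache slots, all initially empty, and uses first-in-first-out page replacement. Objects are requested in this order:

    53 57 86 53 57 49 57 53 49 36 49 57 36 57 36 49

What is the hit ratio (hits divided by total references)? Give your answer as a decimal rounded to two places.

53 → fault, frames (53)
57 → fault, frames (53 57)
86 → fault, frames (53 57 86)
53 → hit
57 → hit
49 → fault, evict 53, frames (57 86 49)
57 → hit
53 → fault, evict 57, frames (86 49 53)
49 → hit
36 → fault, evict 86, frames (49 53 36)
49 → hit
57 → fault, evict 49, frames (53 36 57)
36 → hit
57 → hit
36 → hit
49 → fault, evict 53, frames (36 57 49)
Hits: 8 of 16 references → 8/16 = 0.5000.

0.50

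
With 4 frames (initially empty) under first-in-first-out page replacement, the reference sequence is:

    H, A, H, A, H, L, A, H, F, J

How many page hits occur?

H → fault, frames {H}
A → fault, frames {H,A}
H → hit
A → hit
H → hit
L → fault, frames {H,A,L}
A → hit
H → hit
F → fault, frames {H,A,L,F}
J → fault, evict H, frames {A,L,F,J}
Hits: 5.

5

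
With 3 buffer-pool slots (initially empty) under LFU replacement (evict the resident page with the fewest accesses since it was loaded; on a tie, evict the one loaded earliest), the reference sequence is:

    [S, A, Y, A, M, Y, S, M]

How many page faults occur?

6

S → miss, frames {S}
A → miss, frames {S,A}
Y → miss, frames {S,A,Y}
A → hit
M → miss, evict S, frames {A,Y,M}
Y → hit
S → miss, evict M, frames {A,Y,S}
M → miss, evict S, frames {A,Y,M}
Page faults: 6.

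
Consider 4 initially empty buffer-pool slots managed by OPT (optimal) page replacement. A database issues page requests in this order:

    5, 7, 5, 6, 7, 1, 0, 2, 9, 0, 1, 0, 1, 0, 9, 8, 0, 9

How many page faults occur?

5: miss, frames (5)
7: miss, frames (5 7)
5: hit
6: miss, frames (5 7 6)
7: hit
1: miss, frames (5 7 6 1)
0: miss, evict 6, frames (5 7 1 0)
2: miss, evict 7, frames (5 1 0 2)
9: miss, evict 2, frames (5 1 0 9)
0: hit
1: hit
0: hit
1: hit
0: hit
9: hit
8: miss, evict 1, frames (5 0 9 8)
0: hit
9: hit
Page faults: 8.

8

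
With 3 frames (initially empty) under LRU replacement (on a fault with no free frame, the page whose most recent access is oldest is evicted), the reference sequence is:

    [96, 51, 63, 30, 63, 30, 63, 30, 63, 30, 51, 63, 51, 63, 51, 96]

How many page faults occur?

5

96 -> miss, frames {96}
51 -> miss, frames {96,51}
63 -> miss, frames {96,51,63}
30 -> miss, evict 96, frames {51,63,30}
63 -> hit
30 -> hit
63 -> hit
30 -> hit
63 -> hit
30 -> hit
51 -> hit
63 -> hit
51 -> hit
63 -> hit
51 -> hit
96 -> miss, evict 30, frames {63,51,96}
Page faults: 5.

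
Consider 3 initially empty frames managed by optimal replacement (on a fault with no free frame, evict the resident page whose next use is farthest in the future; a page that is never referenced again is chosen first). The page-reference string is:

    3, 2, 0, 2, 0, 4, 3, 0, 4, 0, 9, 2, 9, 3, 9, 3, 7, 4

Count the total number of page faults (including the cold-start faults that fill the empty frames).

8

3: fault, frames [3]
2: fault, frames [3, 2]
0: fault, frames [3, 2, 0]
2: hit
0: hit
4: fault, evict 2, frames [3, 0, 4]
3: hit
0: hit
4: hit
0: hit
9: fault, evict 0, frames [3, 4, 9]
2: fault, evict 4, frames [3, 9, 2]
9: hit
3: hit
9: hit
3: hit
7: fault, evict 2, frames [3, 9, 7]
4: fault, evict 7, frames [3, 9, 4]
Page faults: 8.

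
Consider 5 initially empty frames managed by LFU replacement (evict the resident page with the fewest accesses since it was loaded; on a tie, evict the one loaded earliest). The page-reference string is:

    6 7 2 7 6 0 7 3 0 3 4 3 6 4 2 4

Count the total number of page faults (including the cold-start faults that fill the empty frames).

7

6 -> fault, frames {6}
7 -> fault, frames {6,7}
2 -> fault, frames {6,7,2}
7 -> hit
6 -> hit
0 -> fault, frames {6,7,2,0}
7 -> hit
3 -> fault, frames {6,7,2,0,3}
0 -> hit
3 -> hit
4 -> fault, evict 2, frames {6,7,0,3,4}
3 -> hit
6 -> hit
4 -> hit
2 -> fault, evict 0, frames {6,7,3,4,2}
4 -> hit
Page faults: 7.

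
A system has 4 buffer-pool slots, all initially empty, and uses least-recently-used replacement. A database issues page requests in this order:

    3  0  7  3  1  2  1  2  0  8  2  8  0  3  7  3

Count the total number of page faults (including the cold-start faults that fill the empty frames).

9

3 → miss, frames [3]
0 → miss, frames [3, 0]
7 → miss, frames [3, 0, 7]
3 → hit
1 → miss, frames [0, 7, 3, 1]
2 → miss, evict 0, frames [7, 3, 1, 2]
1 → hit
2 → hit
0 → miss, evict 7, frames [3, 1, 2, 0]
8 → miss, evict 3, frames [1, 2, 0, 8]
2 → hit
8 → hit
0 → hit
3 → miss, evict 1, frames [2, 8, 0, 3]
7 → miss, evict 2, frames [8, 0, 3, 7]
3 → hit
Page faults: 9.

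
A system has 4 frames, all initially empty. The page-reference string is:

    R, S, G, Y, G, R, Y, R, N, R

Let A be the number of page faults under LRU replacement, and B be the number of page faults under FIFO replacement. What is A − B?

-1

Under LRU: F F F F . . . . F . → 5 faults.
Under FIFO: F F F F . . . . F F → 6 faults.
A − B = 5 − 6 = -1.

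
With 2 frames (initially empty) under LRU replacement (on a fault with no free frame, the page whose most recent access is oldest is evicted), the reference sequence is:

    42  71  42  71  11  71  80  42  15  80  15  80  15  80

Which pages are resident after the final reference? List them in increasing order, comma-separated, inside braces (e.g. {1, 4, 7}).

42 → fault, frames [42]
71 → fault, frames [42, 71]
42 → hit
71 → hit
11 → fault, evict 42, frames [71, 11]
71 → hit
80 → fault, evict 11, frames [71, 80]
42 → fault, evict 71, frames [80, 42]
15 → fault, evict 80, frames [42, 15]
80 → fault, evict 42, frames [15, 80]
15 → hit
80 → hit
15 → hit
80 → hit

{15, 80}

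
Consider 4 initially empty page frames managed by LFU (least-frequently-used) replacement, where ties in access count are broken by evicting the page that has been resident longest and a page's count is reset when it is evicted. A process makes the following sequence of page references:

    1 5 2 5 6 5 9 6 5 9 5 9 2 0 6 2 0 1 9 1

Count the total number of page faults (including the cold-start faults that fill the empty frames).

1: fault, frames [1]
5: fault, frames [1, 5]
2: fault, frames [1, 5, 2]
5: hit
6: fault, frames [1, 5, 2, 6]
5: hit
9: fault, evict 1, frames [5, 2, 6, 9]
6: hit
5: hit
9: hit
5: hit
9: hit
2: hit
0: fault, evict 2, frames [5, 6, 9, 0]
6: hit
2: fault, evict 0, frames [5, 6, 9, 2]
0: fault, evict 2, frames [5, 6, 9, 0]
1: fault, evict 0, frames [5, 6, 9, 1]
9: hit
1: hit
Page faults: 9.

9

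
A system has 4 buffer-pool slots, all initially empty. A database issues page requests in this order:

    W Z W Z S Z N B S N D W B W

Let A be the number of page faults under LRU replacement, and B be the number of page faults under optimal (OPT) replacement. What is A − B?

2

Under LRU: F F . . F . F F . . F F F . → 8 faults.
Under OPT: F F . . F . F F . . F . . . → 6 faults.
A − B = 8 − 6 = 2.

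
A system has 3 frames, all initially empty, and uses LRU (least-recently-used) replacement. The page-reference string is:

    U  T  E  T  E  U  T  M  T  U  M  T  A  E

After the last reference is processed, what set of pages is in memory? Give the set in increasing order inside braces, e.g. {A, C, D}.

U: fault, frames [U]
T: fault, frames [U, T]
E: fault, frames [U, T, E]
T: hit
E: hit
U: hit
T: hit
M: fault, evict E, frames [U, T, M]
T: hit
U: hit
M: hit
T: hit
A: fault, evict U, frames [M, T, A]
E: fault, evict M, frames [T, A, E]

{A, E, T}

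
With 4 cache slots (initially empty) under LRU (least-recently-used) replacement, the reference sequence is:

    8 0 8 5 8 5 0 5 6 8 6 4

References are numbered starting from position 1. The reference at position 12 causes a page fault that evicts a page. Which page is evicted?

0

pos 1: 8: miss, frames [8]
pos 2: 0: miss, frames [8, 0]
pos 3: 8: hit
pos 4: 5: miss, frames [0, 8, 5]
pos 5: 8: hit
pos 6: 5: hit
pos 7: 0: hit
pos 8: 5: hit
pos 9: 6: miss, frames [8, 0, 5, 6]
pos 10: 8: hit
pos 11: 6: hit
pos 12: 4: miss, evict 0, frames [5, 8, 6, 4]
At position 12, page 0 is evicted.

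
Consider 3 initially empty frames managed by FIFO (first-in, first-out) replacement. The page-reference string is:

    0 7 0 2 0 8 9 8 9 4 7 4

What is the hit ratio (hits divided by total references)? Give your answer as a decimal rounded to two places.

0.42

0 → miss, frames [0]
7 → miss, frames [0, 7]
0 → hit
2 → miss, frames [0, 7, 2]
0 → hit
8 → miss, evict 0, frames [7, 2, 8]
9 → miss, evict 7, frames [2, 8, 9]
8 → hit
9 → hit
4 → miss, evict 2, frames [8, 9, 4]
7 → miss, evict 8, frames [9, 4, 7]
4 → hit
Hits: 5 of 12 references → 5/12 = 0.4167.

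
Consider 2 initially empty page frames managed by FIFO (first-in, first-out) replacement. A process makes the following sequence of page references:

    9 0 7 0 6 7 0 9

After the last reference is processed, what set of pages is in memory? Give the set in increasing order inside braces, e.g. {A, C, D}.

{0, 9}

9: miss, frames {9}
0: miss, frames {9,0}
7: miss, evict 9, frames {0,7}
0: hit
6: miss, evict 0, frames {7,6}
7: hit
0: miss, evict 7, frames {6,0}
9: miss, evict 6, frames {0,9}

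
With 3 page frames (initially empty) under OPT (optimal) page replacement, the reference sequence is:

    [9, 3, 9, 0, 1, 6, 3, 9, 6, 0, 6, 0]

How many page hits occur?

9: fault, frames [9]
3: fault, frames [9, 3]
9: hit
0: fault, frames [9, 3, 0]
1: fault, evict 0, frames [9, 3, 1]
6: fault, evict 1, frames [9, 3, 6]
3: hit
9: hit
6: hit
0: fault, evict 3, frames [9, 6, 0]
6: hit
0: hit
Hits: 6.

6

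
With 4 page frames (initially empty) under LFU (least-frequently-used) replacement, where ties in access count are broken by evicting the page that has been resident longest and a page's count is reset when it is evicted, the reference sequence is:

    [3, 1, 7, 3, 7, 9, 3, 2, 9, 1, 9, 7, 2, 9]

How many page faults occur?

3 → fault, frames [3]
1 → fault, frames [3, 1]
7 → fault, frames [3, 1, 7]
3 → hit
7 → hit
9 → fault, frames [3, 1, 7, 9]
3 → hit
2 → fault, evict 1, frames [3, 7, 9, 2]
9 → hit
1 → fault, evict 2, frames [3, 7, 9, 1]
9 → hit
7 → hit
2 → fault, evict 1, frames [3, 7, 9, 2]
9 → hit
Page faults: 7.

7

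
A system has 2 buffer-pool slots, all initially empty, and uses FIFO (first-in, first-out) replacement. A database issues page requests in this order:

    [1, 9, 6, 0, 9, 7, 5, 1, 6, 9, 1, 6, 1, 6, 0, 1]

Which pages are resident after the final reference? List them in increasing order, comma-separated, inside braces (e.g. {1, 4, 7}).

{0, 1}

1: fault, frames (1)
9: fault, frames (1 9)
6: fault, evict 1, frames (9 6)
0: fault, evict 9, frames (6 0)
9: fault, evict 6, frames (0 9)
7: fault, evict 0, frames (9 7)
5: fault, evict 9, frames (7 5)
1: fault, evict 7, frames (5 1)
6: fault, evict 5, frames (1 6)
9: fault, evict 1, frames (6 9)
1: fault, evict 6, frames (9 1)
6: fault, evict 9, frames (1 6)
1: hit
6: hit
0: fault, evict 1, frames (6 0)
1: fault, evict 6, frames (0 1)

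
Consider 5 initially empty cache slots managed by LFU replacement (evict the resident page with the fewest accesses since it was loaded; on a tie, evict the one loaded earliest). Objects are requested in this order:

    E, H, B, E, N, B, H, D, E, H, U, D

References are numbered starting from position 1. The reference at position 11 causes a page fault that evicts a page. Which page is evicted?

pos 1: E -> fault, frames [E]
pos 2: H -> fault, frames [E, H]
pos 3: B -> fault, frames [E, H, B]
pos 4: E -> hit
pos 5: N -> fault, frames [E, H, B, N]
pos 6: B -> hit
pos 7: H -> hit
pos 8: D -> fault, frames [E, H, B, N, D]
pos 9: E -> hit
pos 10: H -> hit
pos 11: U -> fault, evict N, frames [E, H, B, D, U]
At position 11, page N is evicted.

N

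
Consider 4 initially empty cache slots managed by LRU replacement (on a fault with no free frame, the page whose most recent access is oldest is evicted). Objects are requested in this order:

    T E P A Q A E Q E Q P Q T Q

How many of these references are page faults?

6

T -> fault, frames (T)
E -> fault, frames (T E)
P -> fault, frames (T E P)
A -> fault, frames (T E P A)
Q -> fault, evict T, frames (E P A Q)
A -> hit
E -> hit
Q -> hit
E -> hit
Q -> hit
P -> hit
Q -> hit
T -> fault, evict A, frames (E P Q T)
Q -> hit
Page faults: 6.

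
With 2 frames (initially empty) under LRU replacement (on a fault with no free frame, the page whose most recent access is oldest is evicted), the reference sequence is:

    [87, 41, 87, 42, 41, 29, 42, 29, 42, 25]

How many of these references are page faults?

87: fault, frames [87]
41: fault, frames [87, 41]
87: hit
42: fault, evict 41, frames [87, 42]
41: fault, evict 87, frames [42, 41]
29: fault, evict 42, frames [41, 29]
42: fault, evict 41, frames [29, 42]
29: hit
42: hit
25: fault, evict 29, frames [42, 25]
Page faults: 7.

7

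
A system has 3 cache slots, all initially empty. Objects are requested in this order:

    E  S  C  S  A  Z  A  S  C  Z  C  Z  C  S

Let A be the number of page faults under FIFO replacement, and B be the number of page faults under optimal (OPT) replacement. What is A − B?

Under FIFO: F F F . F F . F F . . . . . → 7 faults.
Under OPT: F F F . F F . . F . . . . . → 6 faults.
A − B = 7 − 6 = 1.

1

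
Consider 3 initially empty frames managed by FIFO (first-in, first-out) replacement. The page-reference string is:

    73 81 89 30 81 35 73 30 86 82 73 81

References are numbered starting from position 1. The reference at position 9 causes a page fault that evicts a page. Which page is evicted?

pos 1: 73: fault, frames {73}
pos 2: 81: fault, frames {73,81}
pos 3: 89: fault, frames {73,81,89}
pos 4: 30: fault, evict 73, frames {81,89,30}
pos 5: 81: hit
pos 6: 35: fault, evict 81, frames {89,30,35}
pos 7: 73: fault, evict 89, frames {30,35,73}
pos 8: 30: hit
pos 9: 86: fault, evict 30, frames {35,73,86}
At position 9, page 30 is evicted.

30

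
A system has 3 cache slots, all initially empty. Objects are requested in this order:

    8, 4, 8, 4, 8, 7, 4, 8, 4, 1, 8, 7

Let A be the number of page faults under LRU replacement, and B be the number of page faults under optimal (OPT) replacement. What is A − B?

1

Under LRU: F F . . . F . . . F . F → 5 faults.
Under OPT: F F . . . F . . . F . . → 4 faults.
A − B = 5 − 4 = 1.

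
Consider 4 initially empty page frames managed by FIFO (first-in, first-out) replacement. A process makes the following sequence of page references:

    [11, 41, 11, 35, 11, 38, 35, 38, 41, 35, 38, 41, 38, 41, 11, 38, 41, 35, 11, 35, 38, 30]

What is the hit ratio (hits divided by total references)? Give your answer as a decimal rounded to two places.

11: miss, frames {11}
41: miss, frames {11,41}
11: hit
35: miss, frames {11,41,35}
11: hit
38: miss, frames {11,41,35,38}
35: hit
38: hit
41: hit
35: hit
38: hit
41: hit
38: hit
41: hit
11: hit
38: hit
41: hit
35: hit
11: hit
35: hit
38: hit
30: miss, evict 11, frames {41,35,38,30}
Hits: 17 of 22 references → 17/22 = 0.7727.

0.77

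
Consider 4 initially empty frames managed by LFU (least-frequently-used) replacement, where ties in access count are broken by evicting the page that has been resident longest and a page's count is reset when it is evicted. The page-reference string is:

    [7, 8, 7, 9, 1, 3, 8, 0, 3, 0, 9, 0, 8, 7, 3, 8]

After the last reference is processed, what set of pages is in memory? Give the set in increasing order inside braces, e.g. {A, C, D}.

7: miss, frames (7)
8: miss, frames (7 8)
7: hit
9: miss, frames (7 8 9)
1: miss, frames (7 8 9 1)
3: miss, evict 8, frames (7 9 1 3)
8: miss, evict 9, frames (7 1 3 8)
0: miss, evict 1, frames (7 3 8 0)
3: hit
0: hit
9: miss, evict 8, frames (7 3 0 9)
0: hit
8: miss, evict 9, frames (7 3 0 8)
7: hit
3: hit
8: hit

{0, 3, 7, 8}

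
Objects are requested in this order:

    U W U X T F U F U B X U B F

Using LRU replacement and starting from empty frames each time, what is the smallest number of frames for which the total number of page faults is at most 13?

f=1: 14 faults
f=2: 11 faults
f=3: 9 faults
f=4: 7 faults
f=5: 6 faults
f=6: 6 faults
Smallest f with faults ≤ 13 is 2.

2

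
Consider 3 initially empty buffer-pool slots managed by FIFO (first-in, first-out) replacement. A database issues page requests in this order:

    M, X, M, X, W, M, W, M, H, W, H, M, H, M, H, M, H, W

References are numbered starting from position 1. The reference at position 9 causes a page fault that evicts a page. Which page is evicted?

pos 1: M → fault, frames (M)
pos 2: X → fault, frames (M X)
pos 3: M → hit
pos 4: X → hit
pos 5: W → fault, frames (M X W)
pos 6: M → hit
pos 7: W → hit
pos 8: M → hit
pos 9: H → fault, evict M, frames (X W H)
At position 9, page M is evicted.

M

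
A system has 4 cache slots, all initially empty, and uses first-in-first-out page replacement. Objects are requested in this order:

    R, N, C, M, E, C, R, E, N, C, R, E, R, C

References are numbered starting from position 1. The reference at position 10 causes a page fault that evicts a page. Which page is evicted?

M

pos 1: R: miss, frames {R}
pos 2: N: miss, frames {R,N}
pos 3: C: miss, frames {R,N,C}
pos 4: M: miss, frames {R,N,C,M}
pos 5: E: miss, evict R, frames {N,C,M,E}
pos 6: C: hit
pos 7: R: miss, evict N, frames {C,M,E,R}
pos 8: E: hit
pos 9: N: miss, evict C, frames {M,E,R,N}
pos 10: C: miss, evict M, frames {E,R,N,C}
At position 10, page M is evicted.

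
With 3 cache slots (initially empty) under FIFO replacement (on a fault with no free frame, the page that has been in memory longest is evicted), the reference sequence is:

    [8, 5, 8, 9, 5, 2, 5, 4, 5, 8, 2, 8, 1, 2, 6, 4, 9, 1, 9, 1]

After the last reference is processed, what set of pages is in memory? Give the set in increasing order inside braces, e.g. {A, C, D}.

{1, 4, 9}

8: miss, frames (8)
5: miss, frames (8 5)
8: hit
9: miss, frames (8 5 9)
5: hit
2: miss, evict 8, frames (5 9 2)
5: hit
4: miss, evict 5, frames (9 2 4)
5: miss, evict 9, frames (2 4 5)
8: miss, evict 2, frames (4 5 8)
2: miss, evict 4, frames (5 8 2)
8: hit
1: miss, evict 5, frames (8 2 1)
2: hit
6: miss, evict 8, frames (2 1 6)
4: miss, evict 2, frames (1 6 4)
9: miss, evict 1, frames (6 4 9)
1: miss, evict 6, frames (4 9 1)
9: hit
1: hit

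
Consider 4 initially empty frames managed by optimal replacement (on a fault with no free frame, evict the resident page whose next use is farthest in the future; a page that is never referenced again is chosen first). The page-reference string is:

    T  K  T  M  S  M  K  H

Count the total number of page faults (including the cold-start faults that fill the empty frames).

5

T: miss, frames {T}
K: miss, frames {T,K}
T: hit
M: miss, frames {T,K,M}
S: miss, frames {T,K,M,S}
M: hit
K: hit
H: miss, evict S, frames {T,K,M,H}
Page faults: 5.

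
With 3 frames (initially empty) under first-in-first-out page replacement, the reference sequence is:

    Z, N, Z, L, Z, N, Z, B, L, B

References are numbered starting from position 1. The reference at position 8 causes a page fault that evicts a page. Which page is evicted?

pos 1: Z: fault, frames {Z}
pos 2: N: fault, frames {Z,N}
pos 3: Z: hit
pos 4: L: fault, frames {Z,N,L}
pos 5: Z: hit
pos 6: N: hit
pos 7: Z: hit
pos 8: B: fault, evict Z, frames {N,L,B}
At position 8, page Z is evicted.

Z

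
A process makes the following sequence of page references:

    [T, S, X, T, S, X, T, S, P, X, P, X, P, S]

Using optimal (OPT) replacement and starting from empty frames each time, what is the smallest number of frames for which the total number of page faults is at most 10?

2

f=1: 14 faults
f=2: 8 faults
f=3: 4 faults
f=4: 4 faults
Smallest f with faults ≤ 10 is 2.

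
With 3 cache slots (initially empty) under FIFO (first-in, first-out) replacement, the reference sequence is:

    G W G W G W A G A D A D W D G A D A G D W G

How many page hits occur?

G: miss, frames {G}
W: miss, frames {G,W}
G: hit
W: hit
G: hit
W: hit
A: miss, frames {G,W,A}
G: hit
A: hit
D: miss, evict G, frames {W,A,D}
A: hit
D: hit
W: hit
D: hit
G: miss, evict W, frames {A,D,G}
A: hit
D: hit
A: hit
G: hit
D: hit
W: miss, evict A, frames {D,G,W}
G: hit
Hits: 16.

16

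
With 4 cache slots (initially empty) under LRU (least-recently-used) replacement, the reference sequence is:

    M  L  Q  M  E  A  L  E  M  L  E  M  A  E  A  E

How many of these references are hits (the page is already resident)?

M → miss, frames (M)
L → miss, frames (M L)
Q → miss, frames (M L Q)
M → hit
E → miss, frames (L Q M E)
A → miss, evict L, frames (Q M E A)
L → miss, evict Q, frames (M E A L)
E → hit
M → hit
L → hit
E → hit
M → hit
A → hit
E → hit
A → hit
E → hit
Hits: 10.

10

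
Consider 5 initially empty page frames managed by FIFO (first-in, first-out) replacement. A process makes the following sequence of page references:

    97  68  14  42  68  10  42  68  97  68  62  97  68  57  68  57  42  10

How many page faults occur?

97 → miss, frames [97]
68 → miss, frames [97, 68]
14 → miss, frames [97, 68, 14]
42 → miss, frames [97, 68, 14, 42]
68 → hit
10 → miss, frames [97, 68, 14, 42, 10]
42 → hit
68 → hit
97 → hit
68 → hit
62 → miss, evict 97, frames [68, 14, 42, 10, 62]
97 → miss, evict 68, frames [14, 42, 10, 62, 97]
68 → miss, evict 14, frames [42, 10, 62, 97, 68]
57 → miss, evict 42, frames [10, 62, 97, 68, 57]
68 → hit
57 → hit
42 → miss, evict 10, frames [62, 97, 68, 57, 42]
10 → miss, evict 62, frames [97, 68, 57, 42, 10]
Page faults: 11.

11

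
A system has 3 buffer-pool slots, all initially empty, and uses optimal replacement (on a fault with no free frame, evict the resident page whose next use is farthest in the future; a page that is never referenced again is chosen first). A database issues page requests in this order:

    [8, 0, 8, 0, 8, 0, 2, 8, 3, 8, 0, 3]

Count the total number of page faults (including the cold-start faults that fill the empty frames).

4

8 -> miss, frames {8}
0 -> miss, frames {8,0}
8 -> hit
0 -> hit
8 -> hit
0 -> hit
2 -> miss, frames {8,0,2}
8 -> hit
3 -> miss, evict 2, frames {8,0,3}
8 -> hit
0 -> hit
3 -> hit
Page faults: 4.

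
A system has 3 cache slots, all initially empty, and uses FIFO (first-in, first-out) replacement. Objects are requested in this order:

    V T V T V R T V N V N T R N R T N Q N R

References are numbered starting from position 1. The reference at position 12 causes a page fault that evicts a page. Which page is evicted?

R

pos 1: V → fault, frames [V]
pos 2: T → fault, frames [V, T]
pos 3: V → hit
pos 4: T → hit
pos 5: V → hit
pos 6: R → fault, frames [V, T, R]
pos 7: T → hit
pos 8: V → hit
pos 9: N → fault, evict V, frames [T, R, N]
pos 10: V → fault, evict T, frames [R, N, V]
pos 11: N → hit
pos 12: T → fault, evict R, frames [N, V, T]
At position 12, page R is evicted.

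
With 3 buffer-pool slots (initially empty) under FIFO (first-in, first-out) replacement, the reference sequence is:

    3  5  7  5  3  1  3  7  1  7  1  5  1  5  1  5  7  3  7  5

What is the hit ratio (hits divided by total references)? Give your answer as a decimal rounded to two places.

0.65

3: miss, frames (3)
5: miss, frames (3 5)
7: miss, frames (3 5 7)
5: hit
3: hit
1: miss, evict 3, frames (5 7 1)
3: miss, evict 5, frames (7 1 3)
7: hit
1: hit
7: hit
1: hit
5: miss, evict 7, frames (1 3 5)
1: hit
5: hit
1: hit
5: hit
7: miss, evict 1, frames (3 5 7)
3: hit
7: hit
5: hit
Hits: 13 of 20 references → 13/20 = 0.6500.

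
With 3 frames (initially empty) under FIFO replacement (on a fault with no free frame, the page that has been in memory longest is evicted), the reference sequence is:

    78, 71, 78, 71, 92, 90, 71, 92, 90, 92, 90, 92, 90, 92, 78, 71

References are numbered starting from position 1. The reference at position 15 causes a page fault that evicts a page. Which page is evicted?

71

pos 1: 78 → fault, frames (78)
pos 2: 71 → fault, frames (78 71)
pos 3: 78 → hit
pos 4: 71 → hit
pos 5: 92 → fault, frames (78 71 92)
pos 6: 90 → fault, evict 78, frames (71 92 90)
pos 7: 71 → hit
pos 8: 92 → hit
pos 9: 90 → hit
pos 10: 92 → hit
pos 11: 90 → hit
pos 12: 92 → hit
pos 13: 90 → hit
pos 14: 92 → hit
pos 15: 78 → fault, evict 71, frames (92 90 78)
At position 15, page 71 is evicted.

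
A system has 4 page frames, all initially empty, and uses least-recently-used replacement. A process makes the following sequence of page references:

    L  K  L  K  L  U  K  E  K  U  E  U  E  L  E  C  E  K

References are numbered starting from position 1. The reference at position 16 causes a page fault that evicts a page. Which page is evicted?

pos 1: L: miss, frames (L)
pos 2: K: miss, frames (L K)
pos 3: L: hit
pos 4: K: hit
pos 5: L: hit
pos 6: U: miss, frames (K L U)
pos 7: K: hit
pos 8: E: miss, frames (L U K E)
pos 9: K: hit
pos 10: U: hit
pos 11: E: hit
pos 12: U: hit
pos 13: E: hit
pos 14: L: hit
pos 15: E: hit
pos 16: C: miss, evict K, frames (U L E C)
At position 16, page K is evicted.

K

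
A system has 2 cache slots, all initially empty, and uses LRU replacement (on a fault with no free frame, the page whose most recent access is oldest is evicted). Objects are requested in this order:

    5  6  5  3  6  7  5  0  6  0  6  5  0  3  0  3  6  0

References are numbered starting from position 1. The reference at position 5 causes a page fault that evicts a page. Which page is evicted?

pos 1: 5 → fault, frames {5}
pos 2: 6 → fault, frames {5,6}
pos 3: 5 → hit
pos 4: 3 → fault, evict 6, frames {5,3}
pos 5: 6 → fault, evict 5, frames {3,6}
At position 5, page 5 is evicted.

5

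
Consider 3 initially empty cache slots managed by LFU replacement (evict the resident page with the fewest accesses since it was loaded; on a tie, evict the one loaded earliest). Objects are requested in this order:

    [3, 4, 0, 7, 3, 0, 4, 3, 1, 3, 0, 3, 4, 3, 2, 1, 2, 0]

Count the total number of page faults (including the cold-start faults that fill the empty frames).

3 → fault, frames [3]
4 → fault, frames [3, 4]
0 → fault, frames [3, 4, 0]
7 → fault, evict 3, frames [4, 0, 7]
3 → fault, evict 4, frames [0, 7, 3]
0 → hit
4 → fault, evict 7, frames [0, 3, 4]
3 → hit
1 → fault, evict 4, frames [0, 3, 1]
3 → hit
0 → hit
3 → hit
4 → fault, evict 1, frames [0, 3, 4]
3 → hit
2 → fault, evict 4, frames [0, 3, 2]
1 → fault, evict 2, frames [0, 3, 1]
2 → fault, evict 1, frames [0, 3, 2]
0 → hit
Page faults: 11.

11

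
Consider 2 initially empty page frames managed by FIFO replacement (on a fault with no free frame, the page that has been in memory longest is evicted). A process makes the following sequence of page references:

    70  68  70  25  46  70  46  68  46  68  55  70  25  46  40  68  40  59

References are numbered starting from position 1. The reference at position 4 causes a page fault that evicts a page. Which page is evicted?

pos 1: 70 -> miss, frames (70)
pos 2: 68 -> miss, frames (70 68)
pos 3: 70 -> hit
pos 4: 25 -> miss, evict 70, frames (68 25)
At position 4, page 70 is evicted.

70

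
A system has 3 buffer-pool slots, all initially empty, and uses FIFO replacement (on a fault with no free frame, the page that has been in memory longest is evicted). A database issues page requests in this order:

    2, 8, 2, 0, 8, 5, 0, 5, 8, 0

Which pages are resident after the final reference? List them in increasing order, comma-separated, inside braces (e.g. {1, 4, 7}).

2: fault, frames (2)
8: fault, frames (2 8)
2: hit
0: fault, frames (2 8 0)
8: hit
5: fault, evict 2, frames (8 0 5)
0: hit
5: hit
8: hit
0: hit

{0, 5, 8}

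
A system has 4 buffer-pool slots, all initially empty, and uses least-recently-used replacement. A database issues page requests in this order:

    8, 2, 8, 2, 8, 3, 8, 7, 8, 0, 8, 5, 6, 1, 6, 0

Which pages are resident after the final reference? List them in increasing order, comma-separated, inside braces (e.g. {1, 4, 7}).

{0, 1, 5, 6}

8 → miss, frames {8}
2 → miss, frames {8,2}
8 → hit
2 → hit
8 → hit
3 → miss, frames {2,8,3}
8 → hit
7 → miss, frames {2,3,8,7}
8 → hit
0 → miss, evict 2, frames {3,7,8,0}
8 → hit
5 → miss, evict 3, frames {7,0,8,5}
6 → miss, evict 7, frames {0,8,5,6}
1 → miss, evict 0, frames {8,5,6,1}
6 → hit
0 → miss, evict 8, frames {5,1,6,0}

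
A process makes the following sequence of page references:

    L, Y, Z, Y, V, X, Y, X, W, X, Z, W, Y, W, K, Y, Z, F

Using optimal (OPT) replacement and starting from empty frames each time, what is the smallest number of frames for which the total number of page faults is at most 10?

3

f=1: 18 faults
f=2: 11 faults
f=3: 9 faults
f=4: 8 faults
f=5: 8 faults
f=6: 8 faults
f=7: 8 faults
f=8: 8 faults
Smallest f with faults ≤ 10 is 3.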